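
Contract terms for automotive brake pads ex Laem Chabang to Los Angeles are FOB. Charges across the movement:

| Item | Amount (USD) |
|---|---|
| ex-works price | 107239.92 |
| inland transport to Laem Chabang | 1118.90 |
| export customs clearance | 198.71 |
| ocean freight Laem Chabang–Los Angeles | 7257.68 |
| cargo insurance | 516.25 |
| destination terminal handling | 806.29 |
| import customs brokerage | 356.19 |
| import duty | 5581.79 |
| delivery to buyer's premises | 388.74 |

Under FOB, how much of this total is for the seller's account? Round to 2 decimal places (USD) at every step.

Seller's account: USD 108557.53

FOB: the seller bears costs until goods are on board at the origin port; the buyer bears freight, insurance and all costs thereafter.
Seller's account: goods 107239.92 + inland to port 1118.90 + export clearance 198.71 = 108557.53
Buyer's account: freight 7257.68 + insurance 516.25 + destination terminal 806.29 + brokerage 356.19 + duty 5581.79 + delivery 388.74 = 14906.94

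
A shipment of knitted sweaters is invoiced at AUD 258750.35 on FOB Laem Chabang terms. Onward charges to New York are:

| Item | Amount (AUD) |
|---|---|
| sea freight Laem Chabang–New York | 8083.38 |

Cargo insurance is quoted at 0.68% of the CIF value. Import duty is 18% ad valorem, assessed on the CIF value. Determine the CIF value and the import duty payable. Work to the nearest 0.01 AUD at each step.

Let C be the CIF value. C = FOB price + freight + 0.68% × C
C − 0.68% × C = 258750.35 + 8083.38
0.9932 × C = 266833.73
C = 266833.73 / 0.9932 = 268660.62
Insurance premium = 0.68% × 268660.62 = 1826.89
Import duty = 268660.62 × 18% = 48358.91

CIF value: AUD 268660.62; import duty: AUD 48358.91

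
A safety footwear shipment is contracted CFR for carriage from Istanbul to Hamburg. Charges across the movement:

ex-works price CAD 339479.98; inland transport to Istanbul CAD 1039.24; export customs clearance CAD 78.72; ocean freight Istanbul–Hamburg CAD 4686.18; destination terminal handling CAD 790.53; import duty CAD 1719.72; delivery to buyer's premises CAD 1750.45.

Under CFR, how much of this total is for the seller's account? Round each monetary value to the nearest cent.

Seller's account: CAD 345284.12

CFR: the seller pays costs through ocean freight to the destination port, but not insurance.
Seller's account: goods 339479.98 + inland to port 1039.24 + export clearance 78.72 + freight 4686.18 = 345284.12
Buyer's account: destination terminal 790.53 + duty 1719.72 + delivery 1750.45 = 4260.70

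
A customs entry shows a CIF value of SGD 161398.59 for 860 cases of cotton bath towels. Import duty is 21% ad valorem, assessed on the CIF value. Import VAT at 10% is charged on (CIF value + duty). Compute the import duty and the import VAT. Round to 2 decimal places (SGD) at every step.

Import duty = 161398.59 × 21% = 33893.70
VAT base = CIF + duty = 161398.59 + 33893.70 = 195292.29
Import VAT = 195292.29 × 10% = 19529.23

Import duty: SGD 33893.70; import VAT: SGD 19529.23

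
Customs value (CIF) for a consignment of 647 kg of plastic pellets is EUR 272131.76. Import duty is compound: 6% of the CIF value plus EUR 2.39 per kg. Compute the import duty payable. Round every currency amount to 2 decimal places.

Ad valorem component: 272131.76 × 6% = 16327.91
Specific component: 647 × 2.39 = 1546.33
Import duty = 16327.91 + 1546.33 = 17874.24

Import duty: EUR 17874.24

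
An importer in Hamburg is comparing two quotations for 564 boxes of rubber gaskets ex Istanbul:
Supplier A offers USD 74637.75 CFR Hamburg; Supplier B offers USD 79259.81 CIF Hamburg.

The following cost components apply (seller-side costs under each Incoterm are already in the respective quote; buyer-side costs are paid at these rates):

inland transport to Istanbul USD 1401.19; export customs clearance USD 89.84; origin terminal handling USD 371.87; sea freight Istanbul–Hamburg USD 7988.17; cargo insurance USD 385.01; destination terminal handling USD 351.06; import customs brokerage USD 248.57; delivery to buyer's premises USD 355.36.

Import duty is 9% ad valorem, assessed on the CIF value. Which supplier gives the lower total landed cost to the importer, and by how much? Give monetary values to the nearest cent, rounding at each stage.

Supplier A (CFR):
CIF value = CFR price + insurance = 74637.75 + 385.01 = 75022.76
Import duty = 75022.76 × 9% = 6752.05
Buyer bears (A): 385.01 + 351.06 + 248.57 + 355.36 = 1340.00
Landed cost (A) = invoice 74637.75 + 1340.00 + duty 6752.05 = 82729.80
Supplier B (CIF):
The CIF price already equals the CIF value: 79259.81
Import duty = 79259.81 × 9% = 7133.38
Buyer bears (B): 351.06 + 248.57 + 355.36 = 954.99
Landed cost (B) = invoice 79259.81 + 954.99 + duty 7133.38 = 87348.18
Difference = |82729.80 − 87348.18| = 4618.38

Supplier A is cheaper by USD 4618.38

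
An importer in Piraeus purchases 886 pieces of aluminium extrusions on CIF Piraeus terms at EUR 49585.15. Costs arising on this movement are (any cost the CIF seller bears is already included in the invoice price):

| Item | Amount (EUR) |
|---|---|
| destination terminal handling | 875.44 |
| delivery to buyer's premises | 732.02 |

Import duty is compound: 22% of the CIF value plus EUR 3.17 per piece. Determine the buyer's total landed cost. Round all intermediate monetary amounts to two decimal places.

CIF: the seller pays costs through ocean freight and marine insurance to the destination port.
The CIF price already equals the CIF value: 49585.15
Ad valorem component: 49585.15 × 22% = 10908.73
Specific component: 886 × 3.17 = 2808.62
Import duty = 10908.73 + 2808.62 = 13717.35
Buyer bears: destination terminal 875.44 + delivery 732.02 + duty 13717.35 = 15324.81
Landed cost = invoice 49585.15 + 15324.81 = 64909.96

Total landed cost: EUR 64909.96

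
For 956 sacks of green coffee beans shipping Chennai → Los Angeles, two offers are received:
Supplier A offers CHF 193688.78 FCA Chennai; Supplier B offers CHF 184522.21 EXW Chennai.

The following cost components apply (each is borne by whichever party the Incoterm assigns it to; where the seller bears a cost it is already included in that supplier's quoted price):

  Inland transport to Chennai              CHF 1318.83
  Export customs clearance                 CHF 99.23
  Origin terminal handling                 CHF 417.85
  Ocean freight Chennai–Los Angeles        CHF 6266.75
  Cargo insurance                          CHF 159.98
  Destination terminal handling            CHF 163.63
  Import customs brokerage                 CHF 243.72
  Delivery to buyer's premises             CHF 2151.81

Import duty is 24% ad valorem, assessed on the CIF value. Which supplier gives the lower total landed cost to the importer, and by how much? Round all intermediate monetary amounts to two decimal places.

Supplier B is cheaper by CHF 9608.16

Supplier A (FCA):
CIF value = FCA price + origin terminal + freight + insurance = 193688.78 + 417.85 + 6266.75 + 159.98 = 200533.36
Import duty = 200533.36 × 24% = 48128.01
Buyer bears (A): 417.85 + 6266.75 + 159.98 + 163.63 + 243.72 + 2151.81 = 9403.74
Landed cost (A) = invoice 193688.78 + 9403.74 + duty 48128.01 = 251220.53
Supplier B (EXW):
CIF value = EXW price + inland to port + export clearance + origin terminal + freight + insurance = 184522.21 + 1318.83 + 99.23 + 417.85 + 6266.75 + 159.98 = 192784.85
Import duty = 192784.85 × 24% = 46268.36
Buyer bears (B): 1318.83 + 99.23 + 417.85 + 6266.75 + 159.98 + 163.63 + 243.72 + 2151.81 = 10821.80
Landed cost (B) = invoice 184522.21 + 10821.80 + duty 46268.36 = 241612.37
Difference = |251220.53 − 241612.37| = 9608.16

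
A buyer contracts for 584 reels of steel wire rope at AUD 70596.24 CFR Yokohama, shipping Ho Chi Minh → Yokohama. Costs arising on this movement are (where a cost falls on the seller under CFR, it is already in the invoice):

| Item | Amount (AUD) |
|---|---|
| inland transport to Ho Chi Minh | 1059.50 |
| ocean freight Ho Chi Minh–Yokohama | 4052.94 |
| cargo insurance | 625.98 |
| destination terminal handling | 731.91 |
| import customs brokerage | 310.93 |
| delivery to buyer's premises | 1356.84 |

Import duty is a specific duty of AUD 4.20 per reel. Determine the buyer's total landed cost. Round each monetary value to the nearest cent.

CFR: the seller pays costs through ocean freight to the destination port, but not insurance.
Already in the invoice (seller's account under CFR): inland to port, freight — exclude.
CIF value = CFR price + insurance = 70596.24 + 625.98 = 71222.22
Import duty = 584 × 4.20 = 2452.80
Buyer bears: insurance 625.98 + destination terminal 731.91 + brokerage 310.93 + delivery 1356.84 + duty 2452.80 = 5478.46
Landed cost = invoice 70596.24 + 5478.46 = 76074.70

Total landed cost: AUD 76074.70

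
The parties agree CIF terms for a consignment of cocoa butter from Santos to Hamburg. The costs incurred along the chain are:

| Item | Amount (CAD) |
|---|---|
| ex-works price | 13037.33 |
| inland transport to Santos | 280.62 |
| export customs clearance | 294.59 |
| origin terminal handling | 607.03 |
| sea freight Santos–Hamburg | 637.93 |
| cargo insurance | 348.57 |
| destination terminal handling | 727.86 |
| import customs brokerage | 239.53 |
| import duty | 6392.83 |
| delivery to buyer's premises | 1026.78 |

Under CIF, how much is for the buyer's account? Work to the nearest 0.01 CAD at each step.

Buyer's account: CAD 8387.00

CIF: the seller pays costs through ocean freight and marine insurance to the destination port.
Seller's account: goods 13037.33 + inland to port 280.62 + export clearance 294.59 + origin terminal 607.03 + freight 637.93 + insurance 348.57 = 15206.07
Buyer's account: destination terminal 727.86 + brokerage 239.53 + duty 6392.83 + delivery 1026.78 = 8387.00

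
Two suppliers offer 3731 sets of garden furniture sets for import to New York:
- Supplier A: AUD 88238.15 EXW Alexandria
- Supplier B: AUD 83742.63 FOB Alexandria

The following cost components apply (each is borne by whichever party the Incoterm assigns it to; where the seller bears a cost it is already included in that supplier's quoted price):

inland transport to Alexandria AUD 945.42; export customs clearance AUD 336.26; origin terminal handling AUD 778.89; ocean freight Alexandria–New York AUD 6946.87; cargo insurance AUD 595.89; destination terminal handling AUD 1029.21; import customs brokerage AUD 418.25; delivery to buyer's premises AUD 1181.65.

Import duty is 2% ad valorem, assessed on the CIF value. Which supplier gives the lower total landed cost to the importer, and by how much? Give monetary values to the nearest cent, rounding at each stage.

Supplier B is cheaper by AUD 6687.21

Supplier A (EXW):
CIF value = EXW price + inland to port + export clearance + origin terminal + freight + insurance = 88238.15 + 945.42 + 336.26 + 778.89 + 6946.87 + 595.89 = 97841.48
Import duty = 97841.48 × 2% = 1956.83
Buyer bears (A): 945.42 + 336.26 + 778.89 + 6946.87 + 595.89 + 1029.21 + 418.25 + 1181.65 = 12232.44
Landed cost (A) = invoice 88238.15 + 12232.44 + duty 1956.83 = 102427.42
Supplier B (FOB):
CIF value = FOB price + freight + insurance = 83742.63 + 6946.87 + 595.89 = 91285.39
Import duty = 91285.39 × 2% = 1825.71
Buyer bears (B): 6946.87 + 595.89 + 1029.21 + 418.25 + 1181.65 = 10171.87
Landed cost (B) = invoice 83742.63 + 10171.87 + duty 1825.71 = 95740.21
Difference = |102427.42 − 95740.21| = 6687.21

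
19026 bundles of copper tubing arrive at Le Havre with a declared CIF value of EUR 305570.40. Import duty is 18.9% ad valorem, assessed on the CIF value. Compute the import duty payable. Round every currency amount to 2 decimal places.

Import duty: EUR 57752.81

Import duty = 305570.40 × 18.9% = 57752.81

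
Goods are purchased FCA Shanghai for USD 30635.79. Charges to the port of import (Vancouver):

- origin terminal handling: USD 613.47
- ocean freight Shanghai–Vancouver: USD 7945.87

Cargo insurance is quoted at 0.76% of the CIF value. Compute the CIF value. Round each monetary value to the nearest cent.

Let C be the CIF value. C = FCA price + pre-shipment costs + freight + 0.76% × C
C − 0.76% × C = 30635.79 + 613.47 + 7945.87
0.9924 × C = 39195.13
C = 39195.13 / 0.9924 = 39495.29
Insurance premium = 0.76% × 39495.29 = 300.16

CIF value: USD 39495.29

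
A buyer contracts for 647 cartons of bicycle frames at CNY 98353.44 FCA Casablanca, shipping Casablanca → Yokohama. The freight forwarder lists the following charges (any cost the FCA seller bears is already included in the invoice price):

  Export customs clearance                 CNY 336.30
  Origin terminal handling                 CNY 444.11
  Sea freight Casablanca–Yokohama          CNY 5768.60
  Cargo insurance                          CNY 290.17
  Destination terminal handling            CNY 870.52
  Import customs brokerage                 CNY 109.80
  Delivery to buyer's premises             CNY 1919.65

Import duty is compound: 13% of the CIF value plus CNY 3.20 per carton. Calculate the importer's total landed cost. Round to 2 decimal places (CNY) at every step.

Total landed cost: CNY 123458.01

FCA: the seller delivers export-cleared goods to the carrier; the buyer bears costs from that point.
Already in the invoice (seller's account under FCA): export clearance — exclude.
CIF value = FCA price + origin terminal + freight + insurance = 98353.44 + 444.11 + 5768.60 + 290.17 = 104856.32
Ad valorem component: 104856.32 × 13% = 13631.32
Specific component: 647 × 3.20 = 2070.40
Import duty = 13631.32 + 2070.40 = 15701.72
Buyer bears: origin terminal 444.11 + freight 5768.60 + insurance 290.17 + destination terminal 870.52 + brokerage 109.80 + delivery 1919.65 + duty 15701.72 = 25104.57
Landed cost = invoice 98353.44 + 25104.57 = 123458.01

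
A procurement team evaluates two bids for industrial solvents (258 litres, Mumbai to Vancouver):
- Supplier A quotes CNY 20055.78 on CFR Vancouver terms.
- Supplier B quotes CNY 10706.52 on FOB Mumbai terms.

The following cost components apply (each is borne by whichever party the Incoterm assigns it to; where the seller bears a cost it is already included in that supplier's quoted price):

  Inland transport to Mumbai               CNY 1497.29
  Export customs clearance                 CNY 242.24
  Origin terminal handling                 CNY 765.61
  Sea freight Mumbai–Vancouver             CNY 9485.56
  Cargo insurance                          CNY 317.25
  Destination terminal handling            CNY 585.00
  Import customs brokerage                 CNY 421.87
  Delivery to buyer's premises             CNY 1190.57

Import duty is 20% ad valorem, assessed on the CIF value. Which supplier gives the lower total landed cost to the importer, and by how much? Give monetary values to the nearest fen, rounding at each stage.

Supplier A is cheaper by CNY 163.56

Supplier A (CFR):
CIF value = CFR price + insurance = 20055.78 + 317.25 = 20373.03
Import duty = 20373.03 × 20% = 4074.61
Buyer bears (A): 317.25 + 585.00 + 421.87 + 1190.57 = 2514.69
Landed cost (A) = invoice 20055.78 + 2514.69 + duty 4074.61 = 26645.08
Supplier B (FOB):
CIF value = FOB price + freight + insurance = 10706.52 + 9485.56 + 317.25 = 20509.33
Import duty = 20509.33 × 20% = 4101.87
Buyer bears (B): 9485.56 + 317.25 + 585.00 + 421.87 + 1190.57 = 12000.25
Landed cost (B) = invoice 10706.52 + 12000.25 + duty 4101.87 = 26808.64
Difference = |26645.08 − 26808.64| = 163.56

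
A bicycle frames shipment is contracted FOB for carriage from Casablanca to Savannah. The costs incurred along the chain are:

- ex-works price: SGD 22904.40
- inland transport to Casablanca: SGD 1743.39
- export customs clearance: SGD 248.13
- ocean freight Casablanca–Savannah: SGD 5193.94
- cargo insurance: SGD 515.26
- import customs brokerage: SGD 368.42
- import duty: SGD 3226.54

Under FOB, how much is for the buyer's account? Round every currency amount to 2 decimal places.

Buyer's account: SGD 9304.16

FOB: the seller bears costs until goods are on board at the origin port; the buyer bears freight, insurance and all costs thereafter.
Seller's account: goods 22904.40 + inland to port 1743.39 + export clearance 248.13 = 24895.92
Buyer's account: freight 5193.94 + insurance 515.26 + brokerage 368.42 + duty 3226.54 = 9304.16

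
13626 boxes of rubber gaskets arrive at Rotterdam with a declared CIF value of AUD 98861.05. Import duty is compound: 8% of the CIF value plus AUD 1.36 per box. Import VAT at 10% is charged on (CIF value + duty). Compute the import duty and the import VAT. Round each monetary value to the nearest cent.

Ad valorem component: 98861.05 × 8% = 7908.88
Specific component: 13626 × 1.36 = 18531.36
Import duty = 7908.88 + 18531.36 = 26440.24
VAT base = CIF + duty = 98861.05 + 26440.24 = 125301.29
Import VAT = 125301.29 × 10% = 12530.13

Import duty: AUD 26440.24; import VAT: AUD 12530.13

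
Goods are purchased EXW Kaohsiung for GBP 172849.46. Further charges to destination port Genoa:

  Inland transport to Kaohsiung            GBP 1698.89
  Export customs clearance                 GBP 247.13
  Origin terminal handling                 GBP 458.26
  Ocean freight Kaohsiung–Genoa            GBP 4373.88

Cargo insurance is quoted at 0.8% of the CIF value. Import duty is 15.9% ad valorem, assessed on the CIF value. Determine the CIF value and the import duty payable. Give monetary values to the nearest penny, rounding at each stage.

Let C be the CIF value. C = EXW price + pre-shipment costs + freight + 0.8% × C
C − 0.8% × C = 172849.46 + 1698.89 + 247.13 + 458.26 + 4373.88
0.992 × C = 179627.62
C = 179627.62 / 0.992 = 181076.23
Insurance premium = 0.8% × 181076.23 = 1448.61
Import duty = 181076.23 × 15.9% = 28791.12

CIF value: GBP 181076.23; import duty: GBP 28791.12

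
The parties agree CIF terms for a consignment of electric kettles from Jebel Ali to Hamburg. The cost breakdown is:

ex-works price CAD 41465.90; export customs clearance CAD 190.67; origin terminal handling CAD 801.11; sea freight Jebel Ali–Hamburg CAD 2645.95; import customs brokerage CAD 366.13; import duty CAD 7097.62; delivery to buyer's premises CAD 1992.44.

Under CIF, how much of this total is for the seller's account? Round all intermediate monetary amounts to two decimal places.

Seller's account: CAD 45103.63

CIF: the seller pays costs through ocean freight and marine insurance to the destination port.
Seller's account: goods 41465.90 + export clearance 190.67 + origin terminal 801.11 + freight 2645.95 = 45103.63
Buyer's account: brokerage 366.13 + duty 7097.62 + delivery 1992.44 = 9456.19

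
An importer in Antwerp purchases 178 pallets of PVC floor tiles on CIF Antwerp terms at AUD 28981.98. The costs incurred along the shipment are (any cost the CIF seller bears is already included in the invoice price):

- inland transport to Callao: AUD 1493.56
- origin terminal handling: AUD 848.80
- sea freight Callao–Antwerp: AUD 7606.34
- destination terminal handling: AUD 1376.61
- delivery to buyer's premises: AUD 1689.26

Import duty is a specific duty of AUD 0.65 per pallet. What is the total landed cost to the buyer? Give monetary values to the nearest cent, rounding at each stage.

CIF: the seller pays costs through ocean freight and marine insurance to the destination port.
Already in the invoice (seller's account under CIF): inland to port, origin terminal, freight — exclude.
The CIF price already equals the CIF value: 28981.98
Import duty = 178 × 0.65 = 115.70
Buyer bears: destination terminal 1376.61 + delivery 1689.26 + duty 115.70 = 3181.57
Landed cost = invoice 28981.98 + 3181.57 = 32163.55

Total landed cost: AUD 32163.55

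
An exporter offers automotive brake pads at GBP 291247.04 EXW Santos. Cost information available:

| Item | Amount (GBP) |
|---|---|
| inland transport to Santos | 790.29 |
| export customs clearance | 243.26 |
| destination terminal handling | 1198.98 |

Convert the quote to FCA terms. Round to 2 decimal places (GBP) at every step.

FCA price: GBP 292280.59

Not relevant to the conversion: destination terminal — on the buyer under both terms; not part of either seller's price.
From EXW to FCA, the seller additionally bears: inland to port, export clearance.
FCA price = 291247.04 + 790.29 + 243.26 = 292280.59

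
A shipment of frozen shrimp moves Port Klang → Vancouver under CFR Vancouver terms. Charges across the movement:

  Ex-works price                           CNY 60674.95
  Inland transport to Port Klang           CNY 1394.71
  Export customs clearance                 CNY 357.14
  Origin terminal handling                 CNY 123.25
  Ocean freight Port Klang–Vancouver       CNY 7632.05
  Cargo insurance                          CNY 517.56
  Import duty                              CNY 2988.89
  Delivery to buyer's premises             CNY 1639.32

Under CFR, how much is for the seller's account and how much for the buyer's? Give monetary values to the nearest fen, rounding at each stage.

CFR: the seller pays costs through ocean freight to the destination port, but not insurance.
Seller's account: goods 60674.95 + inland to port 1394.71 + export clearance 357.14 + origin terminal 123.25 + freight 7632.05 = 70182.10
Buyer's account: insurance 517.56 + duty 2988.89 + delivery 1639.32 = 5145.77

Seller: CNY 70182.10; buyer: CNY 5145.77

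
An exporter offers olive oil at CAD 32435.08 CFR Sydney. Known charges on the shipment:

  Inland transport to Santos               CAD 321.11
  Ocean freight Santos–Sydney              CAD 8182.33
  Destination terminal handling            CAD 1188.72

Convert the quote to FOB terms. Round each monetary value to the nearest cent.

Not relevant to the conversion: inland to port — on the seller under both CFR and FOB; already in the CFR price and stays in the FOB price. destination terminal — on the buyer under both terms; not part of either seller's price.
From CFR to FOB, the seller no longer bears: freight.
FOB price = 32435.08 − 8182.33 = 24252.75

FOB price: CAD 24252.75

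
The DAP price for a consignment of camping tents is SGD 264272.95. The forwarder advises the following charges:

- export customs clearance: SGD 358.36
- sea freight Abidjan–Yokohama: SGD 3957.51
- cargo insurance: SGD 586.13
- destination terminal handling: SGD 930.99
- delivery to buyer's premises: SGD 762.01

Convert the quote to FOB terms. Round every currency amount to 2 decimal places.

FOB price: SGD 258036.31

Not relevant to the conversion: export clearance — on the seller under both DAP and FOB; already in the DAP price and stays in the FOB price.
From DAP to FOB, the seller no longer bears: freight, insurance, destination terminal, delivery.
FOB price = 264272.95 − 3957.51 − 586.13 − 930.99 − 762.01 = 258036.31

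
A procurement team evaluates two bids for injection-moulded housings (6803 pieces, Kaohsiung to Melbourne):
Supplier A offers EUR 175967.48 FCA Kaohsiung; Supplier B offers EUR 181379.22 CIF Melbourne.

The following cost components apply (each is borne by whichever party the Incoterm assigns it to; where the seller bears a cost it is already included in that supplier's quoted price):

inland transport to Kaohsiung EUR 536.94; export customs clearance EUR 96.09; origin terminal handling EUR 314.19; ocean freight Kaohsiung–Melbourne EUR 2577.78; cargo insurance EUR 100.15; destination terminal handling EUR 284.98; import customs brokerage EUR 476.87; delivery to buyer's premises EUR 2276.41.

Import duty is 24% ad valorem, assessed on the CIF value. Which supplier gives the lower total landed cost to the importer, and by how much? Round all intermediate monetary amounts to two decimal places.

Supplier A (FCA):
CIF value = FCA price + origin terminal + freight + insurance = 175967.48 + 314.19 + 2577.78 + 100.15 = 178959.60
Import duty = 178959.60 × 24% = 42950.30
Buyer bears (A): 314.19 + 2577.78 + 100.15 + 284.98 + 476.87 + 2276.41 = 6030.38
Landed cost (A) = invoice 175967.48 + 6030.38 + duty 42950.30 = 224948.16
Supplier B (CIF):
The CIF price already equals the CIF value: 181379.22
Import duty = 181379.22 × 24% = 43531.01
Buyer bears (B): 284.98 + 476.87 + 2276.41 = 3038.26
Landed cost (B) = invoice 181379.22 + 3038.26 + duty 43531.01 = 227948.49
Difference = |224948.16 − 227948.49| = 3000.33

Supplier A is cheaper by EUR 3000.33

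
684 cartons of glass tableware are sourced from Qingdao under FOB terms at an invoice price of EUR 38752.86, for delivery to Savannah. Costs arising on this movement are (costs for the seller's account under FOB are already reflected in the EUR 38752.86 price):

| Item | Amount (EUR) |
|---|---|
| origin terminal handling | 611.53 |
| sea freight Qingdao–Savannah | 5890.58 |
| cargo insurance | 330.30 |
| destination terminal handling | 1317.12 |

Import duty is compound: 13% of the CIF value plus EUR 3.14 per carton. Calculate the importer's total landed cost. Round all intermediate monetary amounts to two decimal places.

FOB: the seller bears costs until goods are on board at the origin port; the buyer bears freight, insurance and all costs thereafter.
Already in the invoice (seller's account under FOB): origin terminal — exclude.
CIF value = FOB price + freight + insurance = 38752.86 + 5890.58 + 330.30 = 44973.74
Ad valorem component: 44973.74 × 13% = 5846.59
Specific component: 684 × 3.14 = 2147.76
Import duty = 5846.59 + 2147.76 = 7994.35
Buyer bears: freight 5890.58 + insurance 330.30 + destination terminal 1317.12 + duty 7994.35 = 15532.35
Landed cost = invoice 38752.86 + 15532.35 = 54285.21

Total landed cost: EUR 54285.21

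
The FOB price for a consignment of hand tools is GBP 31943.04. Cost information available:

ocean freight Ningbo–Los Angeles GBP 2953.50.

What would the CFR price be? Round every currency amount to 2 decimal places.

CFR price: GBP 34896.54

From FOB to CFR, the seller additionally bears: freight.
CFR price = 31943.04 + 2953.50 = 34896.54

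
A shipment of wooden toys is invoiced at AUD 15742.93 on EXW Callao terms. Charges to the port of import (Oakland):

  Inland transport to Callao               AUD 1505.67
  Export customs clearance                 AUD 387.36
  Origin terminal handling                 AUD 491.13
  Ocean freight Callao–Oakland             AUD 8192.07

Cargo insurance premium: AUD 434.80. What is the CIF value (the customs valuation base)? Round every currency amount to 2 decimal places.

CIF value: AUD 26753.96

CIF = EXW price + pre-shipment costs + freight + insurance
CIF = 15742.93 + 1505.67 + 387.36 + 491.13 + 8192.07 + 434.80 = 26753.96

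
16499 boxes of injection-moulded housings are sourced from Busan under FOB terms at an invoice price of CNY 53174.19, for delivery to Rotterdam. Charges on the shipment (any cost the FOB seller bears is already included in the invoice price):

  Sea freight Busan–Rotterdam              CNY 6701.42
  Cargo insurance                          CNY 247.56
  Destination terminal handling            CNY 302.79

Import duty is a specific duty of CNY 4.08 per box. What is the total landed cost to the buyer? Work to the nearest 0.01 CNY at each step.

FOB: the seller bears costs until goods are on board at the origin port; the buyer bears freight, insurance and all costs thereafter.
CIF value = FOB price + freight + insurance = 53174.19 + 6701.42 + 247.56 = 60123.17
Import duty = 16499 × 4.08 = 67315.92
Buyer bears: freight 6701.42 + insurance 247.56 + destination terminal 302.79 + duty 67315.92 = 74567.69
Landed cost = invoice 53174.19 + 74567.69 = 127741.88

Total landed cost: CNY 127741.88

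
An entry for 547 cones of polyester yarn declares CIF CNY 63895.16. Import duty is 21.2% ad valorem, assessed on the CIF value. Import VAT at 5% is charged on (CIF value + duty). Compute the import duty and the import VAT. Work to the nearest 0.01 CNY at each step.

Import duty = 63895.16 × 21.2% = 13545.77
VAT base = CIF + duty = 63895.16 + 13545.77 = 77440.93
Import VAT = 77440.93 × 5% = 3872.05

Import duty: CNY 13545.77; import VAT: CNY 3872.05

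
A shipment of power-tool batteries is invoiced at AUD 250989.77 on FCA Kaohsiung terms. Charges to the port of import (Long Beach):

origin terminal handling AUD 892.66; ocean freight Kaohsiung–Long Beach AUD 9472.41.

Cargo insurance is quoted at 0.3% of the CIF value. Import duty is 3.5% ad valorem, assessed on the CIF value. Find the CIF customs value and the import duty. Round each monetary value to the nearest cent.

CIF value: AUD 262141.26; import duty: AUD 9174.94

Let C be the CIF value. C = FCA price + pre-shipment costs + freight + 0.3% × C
C − 0.3% × C = 250989.77 + 892.66 + 9472.41
0.997 × C = 261354.84
C = 261354.84 / 0.997 = 262141.26
Insurance premium = 0.3% × 262141.26 = 786.42
Import duty = 262141.26 × 3.5% = 9174.94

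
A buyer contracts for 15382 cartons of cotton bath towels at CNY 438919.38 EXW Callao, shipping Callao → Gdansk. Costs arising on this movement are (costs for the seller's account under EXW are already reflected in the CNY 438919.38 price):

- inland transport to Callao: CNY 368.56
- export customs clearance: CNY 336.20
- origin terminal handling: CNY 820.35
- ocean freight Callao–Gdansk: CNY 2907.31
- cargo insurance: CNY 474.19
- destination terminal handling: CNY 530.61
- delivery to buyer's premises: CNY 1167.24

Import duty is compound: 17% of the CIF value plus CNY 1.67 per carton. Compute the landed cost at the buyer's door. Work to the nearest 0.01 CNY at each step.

EXW: the seller makes goods available at their premises; the buyer bears all onward costs.
CIF value = EXW price + inland to port + export clearance + origin terminal + freight + insurance = 438919.38 + 368.56 + 336.20 + 820.35 + 2907.31 + 474.19 = 443825.99
Ad valorem component: 443825.99 × 17% = 75450.42
Specific component: 15382 × 1.67 = 25687.94
Import duty = 75450.42 + 25687.94 = 101138.36
Buyer bears: inland to port 368.56 + export clearance 336.20 + origin terminal 820.35 + freight 2907.31 + insurance 474.19 + destination terminal 530.61 + delivery 1167.24 + duty 101138.36 = 107742.82
Landed cost = invoice 438919.38 + 107742.82 = 546662.20

Total landed cost: CNY 546662.20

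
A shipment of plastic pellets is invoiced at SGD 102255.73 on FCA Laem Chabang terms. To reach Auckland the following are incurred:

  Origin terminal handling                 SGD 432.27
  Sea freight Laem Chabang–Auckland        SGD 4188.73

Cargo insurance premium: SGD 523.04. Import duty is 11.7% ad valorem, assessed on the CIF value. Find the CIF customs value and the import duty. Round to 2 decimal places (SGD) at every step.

CIF value: SGD 107399.77; import duty: SGD 12565.77

CIF = FCA price + pre-shipment costs + freight + insurance
CIF = 102255.73 + 432.27 + 4188.73 + 523.04 = 107399.77
Import duty = 107399.77 × 11.7% = 12565.77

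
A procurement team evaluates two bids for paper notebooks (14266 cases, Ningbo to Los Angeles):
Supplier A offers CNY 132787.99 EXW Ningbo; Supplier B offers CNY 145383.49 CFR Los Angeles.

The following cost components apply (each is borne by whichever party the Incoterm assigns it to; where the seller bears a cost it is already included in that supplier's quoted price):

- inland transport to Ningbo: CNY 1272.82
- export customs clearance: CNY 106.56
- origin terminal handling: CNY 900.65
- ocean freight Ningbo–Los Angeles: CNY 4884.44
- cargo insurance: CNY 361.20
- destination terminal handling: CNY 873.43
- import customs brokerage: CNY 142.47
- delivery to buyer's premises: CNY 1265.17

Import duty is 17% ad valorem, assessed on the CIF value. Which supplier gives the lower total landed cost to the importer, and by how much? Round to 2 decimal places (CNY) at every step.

Supplier A is cheaper by CNY 6354.31

Supplier A (EXW):
CIF value = EXW price + inland to port + export clearance + origin terminal + freight + insurance = 132787.99 + 1272.82 + 106.56 + 900.65 + 4884.44 + 361.20 = 140313.66
Import duty = 140313.66 × 17% = 23853.32
Buyer bears (A): 1272.82 + 106.56 + 900.65 + 4884.44 + 361.20 + 873.43 + 142.47 + 1265.17 = 9806.74
Landed cost (A) = invoice 132787.99 + 9806.74 + duty 23853.32 = 166448.05
Supplier B (CFR):
CIF value = CFR price + insurance = 145383.49 + 361.20 = 145744.69
Import duty = 145744.69 × 17% = 24776.60
Buyer bears (B): 361.20 + 873.43 + 142.47 + 1265.17 = 2642.27
Landed cost (B) = invoice 145383.49 + 2642.27 + duty 24776.60 = 172802.36
Difference = |166448.05 − 172802.36| = 6354.31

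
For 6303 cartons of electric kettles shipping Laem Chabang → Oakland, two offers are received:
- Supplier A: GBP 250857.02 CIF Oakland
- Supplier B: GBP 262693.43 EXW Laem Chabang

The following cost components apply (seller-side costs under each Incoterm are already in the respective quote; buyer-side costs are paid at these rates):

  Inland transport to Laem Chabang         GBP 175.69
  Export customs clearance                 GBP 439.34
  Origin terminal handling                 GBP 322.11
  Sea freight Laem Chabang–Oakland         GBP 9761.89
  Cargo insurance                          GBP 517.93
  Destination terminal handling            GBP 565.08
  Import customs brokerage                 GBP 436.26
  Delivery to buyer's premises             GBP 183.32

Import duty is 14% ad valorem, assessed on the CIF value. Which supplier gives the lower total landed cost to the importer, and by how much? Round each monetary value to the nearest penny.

Supplier A (CIF):
The CIF price already equals the CIF value: 250857.02
Import duty = 250857.02 × 14% = 35119.98
Buyer bears (A): 565.08 + 436.26 + 183.32 = 1184.66
Landed cost (A) = invoice 250857.02 + 1184.66 + duty 35119.98 = 287161.66
Supplier B (EXW):
CIF value = EXW price + inland to port + export clearance + origin terminal + freight + insurance = 262693.43 + 175.69 + 439.34 + 322.11 + 9761.89 + 517.93 = 273910.39
Import duty = 273910.39 × 14% = 38347.45
Buyer bears (B): 175.69 + 439.34 + 322.11 + 9761.89 + 517.93 + 565.08 + 436.26 + 183.32 = 12401.62
Landed cost (B) = invoice 262693.43 + 12401.62 + duty 38347.45 = 313442.50
Difference = |287161.66 − 313442.50| = 26280.84

Supplier A is cheaper by GBP 26280.84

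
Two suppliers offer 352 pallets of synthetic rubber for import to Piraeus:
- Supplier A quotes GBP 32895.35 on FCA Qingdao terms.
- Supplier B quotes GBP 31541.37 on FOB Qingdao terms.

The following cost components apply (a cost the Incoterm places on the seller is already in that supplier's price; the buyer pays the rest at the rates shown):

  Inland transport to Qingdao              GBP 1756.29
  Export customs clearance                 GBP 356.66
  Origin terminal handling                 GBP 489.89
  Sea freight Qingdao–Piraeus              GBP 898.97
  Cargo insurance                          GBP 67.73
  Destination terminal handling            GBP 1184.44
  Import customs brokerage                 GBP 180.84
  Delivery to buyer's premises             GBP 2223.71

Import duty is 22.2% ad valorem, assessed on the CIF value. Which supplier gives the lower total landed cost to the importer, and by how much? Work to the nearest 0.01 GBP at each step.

Supplier A (FCA):
CIF value = FCA price + origin terminal + freight + insurance = 32895.35 + 489.89 + 898.97 + 67.73 = 34351.94
Import duty = 34351.94 × 22.2% = 7626.13
Buyer bears (A): 489.89 + 898.97 + 67.73 + 1184.44 + 180.84 + 2223.71 = 5045.58
Landed cost (A) = invoice 32895.35 + 5045.58 + duty 7626.13 = 45567.06
Supplier B (FOB):
CIF value = FOB price + freight + insurance = 31541.37 + 898.97 + 67.73 = 32508.07
Import duty = 32508.07 × 22.2% = 7216.79
Buyer bears (B): 898.97 + 67.73 + 1184.44 + 180.84 + 2223.71 = 4555.69
Landed cost (B) = invoice 31541.37 + 4555.69 + duty 7216.79 = 43313.85
Difference = |45567.06 − 43313.85| = 2253.21

Supplier B is cheaper by GBP 2253.21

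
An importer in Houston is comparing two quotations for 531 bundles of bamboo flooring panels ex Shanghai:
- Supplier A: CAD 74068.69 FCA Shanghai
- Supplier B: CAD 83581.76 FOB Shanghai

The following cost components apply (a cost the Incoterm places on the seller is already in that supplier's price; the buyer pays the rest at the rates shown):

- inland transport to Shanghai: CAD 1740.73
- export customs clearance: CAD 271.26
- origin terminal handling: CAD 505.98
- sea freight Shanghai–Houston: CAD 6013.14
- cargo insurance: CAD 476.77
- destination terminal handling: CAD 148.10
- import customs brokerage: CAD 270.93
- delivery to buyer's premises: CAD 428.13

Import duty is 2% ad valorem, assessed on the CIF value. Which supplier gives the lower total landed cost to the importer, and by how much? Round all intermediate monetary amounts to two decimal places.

Supplier A is cheaper by CAD 9187.23

Supplier A (FCA):
CIF value = FCA price + origin terminal + freight + insurance = 74068.69 + 505.98 + 6013.14 + 476.77 = 81064.58
Import duty = 81064.58 × 2% = 1621.29
Buyer bears (A): 505.98 + 6013.14 + 476.77 + 148.10 + 270.93 + 428.13 = 7843.05
Landed cost (A) = invoice 74068.69 + 7843.05 + duty 1621.29 = 83533.03
Supplier B (FOB):
CIF value = FOB price + freight + insurance = 83581.76 + 6013.14 + 476.77 = 90071.67
Import duty = 90071.67 × 2% = 1801.43
Buyer bears (B): 6013.14 + 476.77 + 148.10 + 270.93 + 428.13 = 7337.07
Landed cost (B) = invoice 83581.76 + 7337.07 + duty 1801.43 = 92720.26
Difference = |83533.03 − 92720.26| = 9187.23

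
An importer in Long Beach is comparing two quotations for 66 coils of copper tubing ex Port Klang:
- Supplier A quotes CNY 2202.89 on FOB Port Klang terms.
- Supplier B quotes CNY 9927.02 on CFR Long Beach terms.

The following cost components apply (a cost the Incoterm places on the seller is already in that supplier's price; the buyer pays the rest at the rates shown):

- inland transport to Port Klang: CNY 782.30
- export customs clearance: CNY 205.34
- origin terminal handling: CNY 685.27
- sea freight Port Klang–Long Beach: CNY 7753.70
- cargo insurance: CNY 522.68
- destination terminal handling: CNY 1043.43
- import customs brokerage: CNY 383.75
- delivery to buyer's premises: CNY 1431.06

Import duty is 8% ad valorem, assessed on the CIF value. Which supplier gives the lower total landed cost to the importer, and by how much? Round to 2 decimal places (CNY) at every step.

Supplier B is cheaper by CNY 31.93

Supplier A (FOB):
CIF value = FOB price + freight + insurance = 2202.89 + 7753.70 + 522.68 = 10479.27
Import duty = 10479.27 × 8% = 838.34
Buyer bears (A): 7753.70 + 522.68 + 1043.43 + 383.75 + 1431.06 = 11134.62
Landed cost (A) = invoice 2202.89 + 11134.62 + duty 838.34 = 14175.85
Supplier B (CFR):
CIF value = CFR price + insurance = 9927.02 + 522.68 = 10449.70
Import duty = 10449.70 × 8% = 835.98
Buyer bears (B): 522.68 + 1043.43 + 383.75 + 1431.06 = 3380.92
Landed cost (B) = invoice 9927.02 + 3380.92 + duty 835.98 = 14143.92
Difference = |14175.85 − 14143.92| = 31.93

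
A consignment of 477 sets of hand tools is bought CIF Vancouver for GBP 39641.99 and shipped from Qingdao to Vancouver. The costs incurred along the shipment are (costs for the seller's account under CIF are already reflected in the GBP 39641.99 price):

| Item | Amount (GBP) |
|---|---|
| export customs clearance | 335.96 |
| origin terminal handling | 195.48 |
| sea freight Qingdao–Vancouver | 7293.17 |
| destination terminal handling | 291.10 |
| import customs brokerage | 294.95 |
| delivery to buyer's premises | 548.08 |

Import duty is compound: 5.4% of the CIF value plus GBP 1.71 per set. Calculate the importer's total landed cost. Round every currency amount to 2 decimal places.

Total landed cost: GBP 43732.46

CIF: the seller pays costs through ocean freight and marine insurance to the destination port.
Already in the invoice (seller's account under CIF): export clearance, origin terminal, freight — exclude.
The CIF price already equals the CIF value: 39641.99
Ad valorem component: 39641.99 × 5.4% = 2140.67
Specific component: 477 × 1.71 = 815.67
Import duty = 2140.67 + 815.67 = 2956.34
Buyer bears: destination terminal 291.10 + brokerage 294.95 + delivery 548.08 + duty 2956.34 = 4090.47
Landed cost = invoice 39641.99 + 4090.47 = 43732.46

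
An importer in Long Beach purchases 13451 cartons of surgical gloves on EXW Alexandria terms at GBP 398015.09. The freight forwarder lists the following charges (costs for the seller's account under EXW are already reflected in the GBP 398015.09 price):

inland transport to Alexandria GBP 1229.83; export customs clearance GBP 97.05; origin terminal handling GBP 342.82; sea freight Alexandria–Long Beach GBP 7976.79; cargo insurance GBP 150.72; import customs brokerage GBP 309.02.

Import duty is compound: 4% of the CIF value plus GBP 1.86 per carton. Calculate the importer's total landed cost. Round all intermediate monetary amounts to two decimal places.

EXW: the seller makes goods available at their premises; the buyer bears all onward costs.
CIF value = EXW price + inland to port + export clearance + origin terminal + freight + insurance = 398015.09 + 1229.83 + 97.05 + 342.82 + 7976.79 + 150.72 = 407812.30
Ad valorem component: 407812.30 × 4% = 16312.49
Specific component: 13451 × 1.86 = 25018.86
Import duty = 16312.49 + 25018.86 = 41331.35
Buyer bears: inland to port 1229.83 + export clearance 97.05 + origin terminal 342.82 + freight 7976.79 + insurance 150.72 + brokerage 309.02 + duty 41331.35 = 51437.58
Landed cost = invoice 398015.09 + 51437.58 = 449452.67

Total landed cost: GBP 449452.67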